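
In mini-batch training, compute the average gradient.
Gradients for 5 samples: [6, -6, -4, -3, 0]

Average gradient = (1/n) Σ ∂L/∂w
Average gradient = -1.4

Average = (1/5)(6 + -6 + -4 + -3 + 0) = -7/5 = -1.4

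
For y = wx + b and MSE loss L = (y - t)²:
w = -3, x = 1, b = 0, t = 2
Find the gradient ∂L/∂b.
∂L/∂b = -10

y = wx + b = (-3)(1) + 0 = -3
∂L/∂y = 2(y - t) = 2(-3 - 2) = -10
∂y/∂b = 1
∂L/∂b = ∂L/∂y · ∂y/∂b = -10 × 1 = -10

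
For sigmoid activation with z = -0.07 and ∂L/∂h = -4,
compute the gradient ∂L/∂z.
∂L/∂z = -0.9988

σ(-0.07) = 0.4825
σ'(-0.07) = σ(-0.07)(1 - σ(-0.07)) = 0.4825 × 0.5175 = 0.2497
∂L/∂z = ∂L/∂h · σ'(z) = -4 × 0.2497 = -0.9988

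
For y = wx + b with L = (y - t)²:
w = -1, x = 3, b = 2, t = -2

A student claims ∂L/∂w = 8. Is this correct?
Incorrect

y = (-1)(3) + 2 = -1
∂L/∂y = 2(y - t) = 2(-1 - -2) = 2
∂y/∂w = x = 3
∂L/∂w = 2 × 3 = 6

Claimed value: 8
Incorrect: The correct gradient is 6.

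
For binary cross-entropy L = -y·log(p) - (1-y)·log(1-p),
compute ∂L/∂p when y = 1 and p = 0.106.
∂L/∂p = -9.434

∂L/∂p = -y/p + (1-y)/(1-p) = -1/0.106 + 0 = -9.434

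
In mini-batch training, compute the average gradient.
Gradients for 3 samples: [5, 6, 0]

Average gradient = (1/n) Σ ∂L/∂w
Average gradient = 3.667

Average = (1/3)(5 + 6 + 0) = 11/3 = 3.667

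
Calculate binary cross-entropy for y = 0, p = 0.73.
L = 1.309

L = -0·log(0.73) - 1·log(0.27) = -log(0.27) = 1.309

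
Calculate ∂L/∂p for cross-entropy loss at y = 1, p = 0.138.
∂L/∂p = -7.246

∂L/∂p = -y/p + (1-y)/(1-p) = -1/0.138 + 0 = -7.246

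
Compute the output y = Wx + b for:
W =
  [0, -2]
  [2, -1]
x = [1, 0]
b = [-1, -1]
y = [-1, 1]

Wx = [0×1 + -2×0, 2×1 + -1×0]
   = [0, 2]
y = Wx + b = [0 + -1, 2 + -1] = [-1, 1]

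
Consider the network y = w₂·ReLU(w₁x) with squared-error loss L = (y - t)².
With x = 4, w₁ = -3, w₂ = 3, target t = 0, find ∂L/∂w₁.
∂L/∂w₁ = 0

Forward pass:
z = w₁x = -3×4 = -12
h = ReLU(-12) = 0
y = w₂h = 3×0 = 0

Backward pass:
∂L/∂y = 2(y - t) = 2(0 - 0) = 0
∂y/∂h = w₂ = 3
∂h/∂z = 0 (ReLU derivative)
∂z/∂w₁ = x = 4

∂L/∂w₁ = 0 × 3 × 0 × 4 = 0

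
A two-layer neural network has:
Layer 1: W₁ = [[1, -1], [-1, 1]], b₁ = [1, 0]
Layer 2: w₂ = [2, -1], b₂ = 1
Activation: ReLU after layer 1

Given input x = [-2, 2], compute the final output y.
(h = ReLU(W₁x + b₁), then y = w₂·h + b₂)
y = -3

Layer 1 pre-activation: z₁ = [-3, 4]
After ReLU: h = [0, 4]
Layer 2 output: y = 2×0 + -1×4 + 1 = -3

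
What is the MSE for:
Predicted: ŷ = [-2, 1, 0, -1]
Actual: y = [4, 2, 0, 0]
MSE = 9.5

MSE = (1/4)((-2-4)² + (1-2)² + (0-0)² + (-1-0)²) = (1/4)(36 + 1 + 0 + 1) = 9.5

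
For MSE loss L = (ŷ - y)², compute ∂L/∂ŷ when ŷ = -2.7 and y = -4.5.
∂L/∂ŷ = 3.6

∂L/∂ŷ = 2(ŷ - y) = 2(-2.7 - -4.5) = 2(1.8) = 3.6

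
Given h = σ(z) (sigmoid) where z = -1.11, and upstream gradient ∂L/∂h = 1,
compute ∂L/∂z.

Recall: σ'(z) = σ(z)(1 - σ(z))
∂L/∂z = 0.1864

σ(-1.11) = 0.2479
σ'(-1.11) = σ(-1.11)(1 - σ(-1.11)) = 0.2479 × 0.7521 = 0.1864
∂L/∂z = ∂L/∂h · σ'(z) = 1 × 0.1864 = 0.1864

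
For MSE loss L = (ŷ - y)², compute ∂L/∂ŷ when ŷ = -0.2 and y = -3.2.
∂L/∂ŷ = 6.0

∂L/∂ŷ = 2(ŷ - y) = 2(-0.2 - -3.2) = 2(3.0) = 6.0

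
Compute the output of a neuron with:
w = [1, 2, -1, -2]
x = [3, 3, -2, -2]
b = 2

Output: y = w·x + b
y = 17

y = (1)(3) + (2)(3) + (-1)(-2) + (-2)(-2) + 2 = 17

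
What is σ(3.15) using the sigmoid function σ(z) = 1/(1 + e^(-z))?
0.9589

sigmoid(3.15) = 1/(1 + e^(-3.15)) = 1/(1 + 0.04285) = 0.9589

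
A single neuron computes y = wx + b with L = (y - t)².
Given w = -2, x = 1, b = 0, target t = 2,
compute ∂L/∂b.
∂L/∂b = -8

y = wx + b = (-2)(1) + 0 = -2
∂L/∂y = 2(y - t) = 2(-2 - 2) = -8
∂y/∂b = 1
∂L/∂b = ∂L/∂y · ∂y/∂b = -8 × 1 = -8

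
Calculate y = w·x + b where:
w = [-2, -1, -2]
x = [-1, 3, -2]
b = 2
y = 5

y = (-2)(-1) + (-1)(3) + (-2)(-2) + 2 = 5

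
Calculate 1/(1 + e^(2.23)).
0.09709

sigmoid(-2.23) = 1/(1 + e^(2.23)) = 1/(1 + 9.3) = 0.09709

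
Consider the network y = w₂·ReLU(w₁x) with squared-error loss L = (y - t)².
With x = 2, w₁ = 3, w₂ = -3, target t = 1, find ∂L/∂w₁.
∂L/∂w₁ = 228

Forward pass:
z = w₁x = 3×2 = 6
h = ReLU(6) = 6
y = w₂h = -3×6 = -18

Backward pass:
∂L/∂y = 2(y - t) = 2(-18 - 1) = -38
∂y/∂h = w₂ = -3
∂h/∂z = 1 (ReLU derivative)
∂z/∂w₁ = x = 2

∂L/∂w₁ = -38 × -3 × 1 × 2 = 228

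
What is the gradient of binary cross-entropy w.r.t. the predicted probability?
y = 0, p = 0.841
∂L/∂p = 6.289

∂L/∂p = -y/p + (1-y)/(1-p) = 0 + 1/0.159 = 6.289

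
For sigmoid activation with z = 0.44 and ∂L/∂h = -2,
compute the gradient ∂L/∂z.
∂L/∂z = -0.4766

σ(0.44) = 0.6083
σ'(0.44) = σ(0.44)(1 - σ(0.44)) = 0.6083 × 0.3917 = 0.2383
∂L/∂z = ∂L/∂h · σ'(z) = -2 × 0.2383 = -0.4766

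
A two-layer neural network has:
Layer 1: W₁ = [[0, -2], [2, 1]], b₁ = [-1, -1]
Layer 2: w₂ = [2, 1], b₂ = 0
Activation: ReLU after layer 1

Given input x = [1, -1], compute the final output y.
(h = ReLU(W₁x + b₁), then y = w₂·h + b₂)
y = 2

Layer 1 pre-activation: z₁ = [1, 0]
After ReLU: h = [1, 0]
Layer 2 output: y = 2×1 + 1×0 + 0 = 2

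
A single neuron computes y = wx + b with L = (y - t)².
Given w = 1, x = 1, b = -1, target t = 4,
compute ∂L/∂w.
∂L/∂w = -8

y = wx + b = (1)(1) + -1 = 0
∂L/∂y = 2(y - t) = 2(0 - 4) = -8
∂y/∂w = x = 1
∂L/∂w = ∂L/∂y · ∂y/∂w = -8 × 1 = -8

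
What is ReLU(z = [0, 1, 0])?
h = [0, 1, 0]

ReLU applied element-wise: max(0,0)=0, max(0,1)=1, max(0,0)=0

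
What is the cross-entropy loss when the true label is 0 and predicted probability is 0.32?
L = 0.3857

L = -0·log(0.32) - 1·log(0.68) = -log(0.68) = 0.3857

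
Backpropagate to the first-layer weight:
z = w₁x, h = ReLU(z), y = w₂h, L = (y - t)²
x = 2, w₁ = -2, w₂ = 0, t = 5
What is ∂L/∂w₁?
∂L/∂w₁ = 0

Forward pass:
z = w₁x = -2×2 = -4
h = ReLU(-4) = 0
y = w₂h = 0×0 = 0

Backward pass:
∂L/∂y = 2(y - t) = 2(0 - 5) = -10
∂y/∂h = w₂ = 0
∂h/∂z = 0 (ReLU derivative)
∂z/∂w₁ = x = 2

∂L/∂w₁ = -10 × 0 × 0 × 2 = 0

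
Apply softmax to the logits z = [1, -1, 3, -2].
p = [0.1166, 0.0158, 0.8618, 0.0058]

exp(z) = [2.718, 0.3679, 20.09, 0.1353]
Sum = 23.31
p = [0.1166, 0.0158, 0.8618, 0.0058]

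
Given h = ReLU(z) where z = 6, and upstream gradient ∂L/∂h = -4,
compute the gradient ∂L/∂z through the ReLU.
∂L/∂z = -4

h = ReLU(6) = 6
Since z > 0: ∂h/∂z = 1
∂L/∂z = ∂L/∂h · ∂h/∂z = -4 × 1 = -4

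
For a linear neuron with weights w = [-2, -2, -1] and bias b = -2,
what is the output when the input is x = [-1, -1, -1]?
y = 3

y = (-2)(-1) + (-2)(-1) + (-1)(-1) + -2 = 3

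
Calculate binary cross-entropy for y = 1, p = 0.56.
L = 0.5798

L = -1·log(0.56) - 0·log(0.44) = -log(0.56) = 0.5798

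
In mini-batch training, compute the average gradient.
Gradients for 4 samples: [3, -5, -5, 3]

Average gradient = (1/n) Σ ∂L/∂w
Average gradient = -1

Average = (1/4)(3 + -5 + -5 + 3) = -4/4 = -1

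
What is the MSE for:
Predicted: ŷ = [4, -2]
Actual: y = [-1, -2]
MSE = 12.5

MSE = (1/2)((4--1)² + (-2--2)²) = (1/2)(25 + 0) = 12.5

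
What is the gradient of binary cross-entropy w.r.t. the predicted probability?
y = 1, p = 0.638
∂L/∂p = -1.567

∂L/∂p = -y/p + (1-y)/(1-p) = -1/0.638 + 0 = -1.567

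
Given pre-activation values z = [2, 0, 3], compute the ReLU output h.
h = [2, 0, 3]

ReLU applied element-wise: max(0,2)=2, max(0,0)=0, max(0,3)=3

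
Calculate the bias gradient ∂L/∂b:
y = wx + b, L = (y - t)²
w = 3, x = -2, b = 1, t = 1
∂L/∂b = -12

y = wx + b = (3)(-2) + 1 = -5
∂L/∂y = 2(y - t) = 2(-5 - 1) = -12
∂y/∂b = 1
∂L/∂b = ∂L/∂y · ∂y/∂b = -12 × 1 = -12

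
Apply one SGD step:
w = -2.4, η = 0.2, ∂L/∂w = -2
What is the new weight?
w_new = -2

w_new = w - η·∂L/∂w = -2.4 - 0.2×(-2) = -2.4 - (-0.4) = -2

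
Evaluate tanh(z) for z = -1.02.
-0.7699

tanh(-1.02) = (e^(-1.02) - e^(1.02))/(e^(-1.02) + e^(1.02)) = -0.7699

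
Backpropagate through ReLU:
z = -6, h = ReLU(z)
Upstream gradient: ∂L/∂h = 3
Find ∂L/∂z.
∂L/∂z = 0

h = ReLU(-6) = 0
Since z < 0: ∂h/∂z = 0
∂L/∂z = ∂L/∂h · ∂h/∂z = 3 × 0 = 0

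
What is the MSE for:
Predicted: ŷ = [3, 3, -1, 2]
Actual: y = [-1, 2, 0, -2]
MSE = 8.5

MSE = (1/4)((3--1)² + (3-2)² + (-1-0)² + (2--2)²) = (1/4)(16 + 1 + 1 + 16) = 8.5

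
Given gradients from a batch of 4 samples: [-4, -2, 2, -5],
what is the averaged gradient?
Average gradient = -2.25

Average = (1/4)(-4 + -2 + 2 + -5) = -9/4 = -2.25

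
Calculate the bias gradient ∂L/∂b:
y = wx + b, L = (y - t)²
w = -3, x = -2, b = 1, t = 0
∂L/∂b = 14

y = wx + b = (-3)(-2) + 1 = 7
∂L/∂y = 2(y - t) = 2(7 - 0) = 14
∂y/∂b = 1
∂L/∂b = ∂L/∂y · ∂y/∂b = 14 × 1 = 14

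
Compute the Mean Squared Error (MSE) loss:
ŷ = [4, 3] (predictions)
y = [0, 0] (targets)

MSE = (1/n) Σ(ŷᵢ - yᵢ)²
MSE = 12.5

MSE = (1/2)((4-0)² + (3-0)²) = (1/2)(16 + 9) = 12.5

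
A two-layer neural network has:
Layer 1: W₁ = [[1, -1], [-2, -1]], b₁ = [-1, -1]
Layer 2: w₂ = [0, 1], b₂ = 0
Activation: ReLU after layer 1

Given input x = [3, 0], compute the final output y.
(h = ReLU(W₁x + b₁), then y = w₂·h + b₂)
y = 0

Layer 1 pre-activation: z₁ = [2, -7]
After ReLU: h = [2, 0]
Layer 2 output: y = 0×2 + 1×0 + 0 = 0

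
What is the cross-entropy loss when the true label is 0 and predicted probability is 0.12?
L = 0.1278

L = -0·log(0.12) - 1·log(0.88) = -log(0.88) = 0.1278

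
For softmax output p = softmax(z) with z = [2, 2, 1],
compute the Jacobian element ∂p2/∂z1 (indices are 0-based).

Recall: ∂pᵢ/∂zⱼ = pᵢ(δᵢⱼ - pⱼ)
∂p2/∂z1 = -0.06561

p = softmax(z) = [0.4223, 0.4223, 0.1554]
p2 = 0.1554, p1 = 0.4223

∂p2/∂z1 = -p2 × p1 = -0.1554 × 0.4223 = -0.06561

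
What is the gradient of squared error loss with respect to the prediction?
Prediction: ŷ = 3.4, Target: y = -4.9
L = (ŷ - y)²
∂L/∂ŷ = 16.6

∂L/∂ŷ = 2(ŷ - y) = 2(3.4 - -4.9) = 2(8.3) = 16.6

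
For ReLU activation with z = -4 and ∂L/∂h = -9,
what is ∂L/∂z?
∂L/∂z = 0

h = ReLU(-4) = 0
Since z < 0: ∂h/∂z = 0
∂L/∂z = ∂L/∂h · ∂h/∂z = -9 × 0 = 0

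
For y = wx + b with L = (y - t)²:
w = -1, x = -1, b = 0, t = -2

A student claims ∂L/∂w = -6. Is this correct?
Correct

y = (-1)(-1) + 0 = 1
∂L/∂y = 2(y - t) = 2(1 - -2) = 6
∂y/∂w = x = -1
∂L/∂w = 6 × -1 = -6

Claimed value: -6
Correct: The correct gradient is -6.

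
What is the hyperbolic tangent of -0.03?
-0.02999

tanh(-0.03) = (e^(-0.03) - e^(0.03))/(e^(-0.03) + e^(0.03)) = -0.02999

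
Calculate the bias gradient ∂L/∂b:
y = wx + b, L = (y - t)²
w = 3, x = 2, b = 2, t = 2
∂L/∂b = 12

y = wx + b = (3)(2) + 2 = 8
∂L/∂y = 2(y - t) = 2(8 - 2) = 12
∂y/∂b = 1
∂L/∂b = ∂L/∂y · ∂y/∂b = 12 × 1 = 12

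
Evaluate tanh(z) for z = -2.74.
-0.9917

tanh(-2.74) = (e^(-2.74) - e^(2.74))/(e^(-2.74) + e^(2.74)) = -0.9917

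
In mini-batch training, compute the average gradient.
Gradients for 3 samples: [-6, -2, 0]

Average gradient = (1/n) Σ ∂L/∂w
Average gradient = -2.667

Average = (1/3)(-6 + -2 + 0) = -8/3 = -2.667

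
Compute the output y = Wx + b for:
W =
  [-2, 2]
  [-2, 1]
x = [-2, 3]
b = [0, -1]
y = [10, 6]

Wx = [-2×-2 + 2×3, -2×-2 + 1×3]
   = [10, 7]
y = Wx + b = [10 + 0, 7 + -1] = [10, 6]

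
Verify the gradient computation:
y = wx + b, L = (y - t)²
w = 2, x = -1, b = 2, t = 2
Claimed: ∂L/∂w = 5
Incorrect

y = (2)(-1) + 2 = 0
∂L/∂y = 2(y - t) = 2(0 - 2) = -4
∂y/∂w = x = -1
∂L/∂w = -4 × -1 = 4

Claimed value: 5
Incorrect: The correct gradient is 4.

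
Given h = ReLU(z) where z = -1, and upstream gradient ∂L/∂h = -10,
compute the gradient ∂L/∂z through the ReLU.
∂L/∂z = 0

h = ReLU(-1) = 0
Since z < 0: ∂h/∂z = 0
∂L/∂z = ∂L/∂h · ∂h/∂z = -10 × 0 = 0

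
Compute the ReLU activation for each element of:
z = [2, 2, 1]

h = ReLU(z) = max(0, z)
h = [2, 2, 1]

ReLU applied element-wise: max(0,2)=2, max(0,2)=2, max(0,1)=1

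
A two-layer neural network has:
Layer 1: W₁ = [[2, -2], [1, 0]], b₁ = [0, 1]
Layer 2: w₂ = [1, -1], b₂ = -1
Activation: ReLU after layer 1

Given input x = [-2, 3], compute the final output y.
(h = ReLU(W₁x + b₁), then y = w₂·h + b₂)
y = -1

Layer 1 pre-activation: z₁ = [-10, -1]
After ReLU: h = [0, 0]
Layer 2 output: y = 1×0 + -1×0 + -1 = -1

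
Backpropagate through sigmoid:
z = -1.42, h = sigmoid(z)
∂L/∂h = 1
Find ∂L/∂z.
∂L/∂z = 0.1568

σ(-1.42) = 0.1947
σ'(-1.42) = σ(-1.42)(1 - σ(-1.42)) = 0.1947 × 0.8053 = 0.1568
∂L/∂z = ∂L/∂h · σ'(z) = 1 × 0.1568 = 0.1568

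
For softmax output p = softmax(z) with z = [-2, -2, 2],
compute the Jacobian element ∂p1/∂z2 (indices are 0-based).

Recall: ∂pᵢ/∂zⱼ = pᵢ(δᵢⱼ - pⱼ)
∂p1/∂z2 = -0.01704

p = softmax(z) = [0.01767, 0.01767, 0.9647]
p1 = 0.01767, p2 = 0.9647

∂p1/∂z2 = -p1 × p2 = -0.01767 × 0.9647 = -0.01704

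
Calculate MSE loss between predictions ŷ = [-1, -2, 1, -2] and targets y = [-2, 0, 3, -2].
MSE = 2.25

MSE = (1/4)((-1--2)² + (-2-0)² + (1-3)² + (-2--2)²) = (1/4)(1 + 4 + 4 + 0) = 2.25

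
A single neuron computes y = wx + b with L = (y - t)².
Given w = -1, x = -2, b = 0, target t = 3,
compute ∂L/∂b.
∂L/∂b = -2

y = wx + b = (-1)(-2) + 0 = 2
∂L/∂y = 2(y - t) = 2(2 - 3) = -2
∂y/∂b = 1
∂L/∂b = ∂L/∂y · ∂y/∂b = -2 × 1 = -2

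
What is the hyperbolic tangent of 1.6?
0.9217

tanh(1.6) = (e^(1.6) - e^(-1.6))/(e^(1.6) + e^(-1.6)) = 0.9217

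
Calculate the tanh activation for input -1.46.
-0.8977

tanh(-1.46) = (e^(-1.46) - e^(1.46))/(e^(-1.46) + e^(1.46)) = -0.8977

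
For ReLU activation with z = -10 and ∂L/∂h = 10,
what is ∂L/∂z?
∂L/∂z = 0

h = ReLU(-10) = 0
Since z < 0: ∂h/∂z = 0
∂L/∂z = ∂L/∂h · ∂h/∂z = 10 × 0 = 0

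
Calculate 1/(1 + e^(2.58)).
0.07044

sigmoid(-2.58) = 1/(1 + e^(2.58)) = 1/(1 + 13.2) = 0.07044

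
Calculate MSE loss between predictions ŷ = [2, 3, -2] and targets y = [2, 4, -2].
MSE = 0.3333

MSE = (1/3)((2-2)² + (3-4)² + (-2--2)²) = (1/3)(0 + 1 + 0) = 0.3333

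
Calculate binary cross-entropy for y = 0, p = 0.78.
L = 1.514

L = -0·log(0.78) - 1·log(0.22) = -log(0.22) = 1.514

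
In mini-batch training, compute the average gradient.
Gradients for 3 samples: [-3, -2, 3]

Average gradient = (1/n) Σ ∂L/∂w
Average gradient = -0.6667

Average = (1/3)(-3 + -2 + 3) = -2/3 = -0.6667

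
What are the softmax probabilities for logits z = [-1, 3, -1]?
p = [0.0177, 0.9647, 0.0177]

exp(z) = [0.3679, 20.09, 0.3679]
Sum = 20.82
p = [0.0177, 0.9647, 0.0177]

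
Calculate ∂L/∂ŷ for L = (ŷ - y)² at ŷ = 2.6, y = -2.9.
∂L/∂ŷ = 11.0

∂L/∂ŷ = 2(ŷ - y) = 2(2.6 - -2.9) = 2(5.5) = 11.0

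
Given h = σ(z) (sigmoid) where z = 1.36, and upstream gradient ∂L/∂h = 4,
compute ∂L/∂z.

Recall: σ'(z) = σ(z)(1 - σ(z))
∂L/∂z = 0.6501

σ(1.36) = 0.7958
σ'(1.36) = σ(1.36)(1 - σ(1.36)) = 0.7958 × 0.2042 = 0.1625
∂L/∂z = ∂L/∂h · σ'(z) = 4 × 0.1625 = 0.6501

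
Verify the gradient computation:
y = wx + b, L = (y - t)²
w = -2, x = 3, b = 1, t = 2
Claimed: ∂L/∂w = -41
Incorrect

y = (-2)(3) + 1 = -5
∂L/∂y = 2(y - t) = 2(-5 - 2) = -14
∂y/∂w = x = 3
∂L/∂w = -14 × 3 = -42

Claimed value: -41
Incorrect: The correct gradient is -42.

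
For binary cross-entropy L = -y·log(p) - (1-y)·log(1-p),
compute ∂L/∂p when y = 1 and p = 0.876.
∂L/∂p = -1.142

∂L/∂p = -y/p + (1-y)/(1-p) = -1/0.876 + 0 = -1.142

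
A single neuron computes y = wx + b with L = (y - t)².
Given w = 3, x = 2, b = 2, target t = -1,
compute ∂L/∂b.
∂L/∂b = 18

y = wx + b = (3)(2) + 2 = 8
∂L/∂y = 2(y - t) = 2(8 - -1) = 18
∂y/∂b = 1
∂L/∂b = ∂L/∂y · ∂y/∂b = 18 × 1 = 18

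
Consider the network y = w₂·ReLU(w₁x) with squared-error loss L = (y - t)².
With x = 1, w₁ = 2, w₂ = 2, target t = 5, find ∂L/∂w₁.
∂L/∂w₁ = -4

Forward pass:
z = w₁x = 2×1 = 2
h = ReLU(2) = 2
y = w₂h = 2×2 = 4

Backward pass:
∂L/∂y = 2(y - t) = 2(4 - 5) = -2
∂y/∂h = w₂ = 2
∂h/∂z = 1 (ReLU derivative)
∂z/∂w₁ = x = 1

∂L/∂w₁ = -2 × 2 × 1 × 1 = -4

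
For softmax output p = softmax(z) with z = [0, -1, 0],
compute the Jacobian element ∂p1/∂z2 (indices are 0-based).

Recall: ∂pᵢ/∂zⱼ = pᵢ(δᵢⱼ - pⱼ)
∂p1/∂z2 = -0.06561

p = softmax(z) = [0.4223, 0.1554, 0.4223]
p1 = 0.1554, p2 = 0.4223

∂p1/∂z2 = -p1 × p2 = -0.1554 × 0.4223 = -0.06561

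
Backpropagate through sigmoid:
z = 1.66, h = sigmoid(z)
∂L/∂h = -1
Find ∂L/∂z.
∂L/∂z = -0.1342

σ(1.66) = 0.8402
σ'(1.66) = σ(1.66)(1 - σ(1.66)) = 0.8402 × 0.1598 = 0.1342
∂L/∂z = ∂L/∂h · σ'(z) = -1 × 0.1342 = -0.1342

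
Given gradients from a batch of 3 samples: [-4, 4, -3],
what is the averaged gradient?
Average gradient = -1

Average = (1/3)(-4 + 4 + -3) = -3/3 = -1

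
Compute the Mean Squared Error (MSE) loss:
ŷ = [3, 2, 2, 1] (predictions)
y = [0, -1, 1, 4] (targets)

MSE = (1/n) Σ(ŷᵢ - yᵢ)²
MSE = 7

MSE = (1/4)((3-0)² + (2--1)² + (2-1)² + (1-4)²) = (1/4)(9 + 9 + 1 + 9) = 7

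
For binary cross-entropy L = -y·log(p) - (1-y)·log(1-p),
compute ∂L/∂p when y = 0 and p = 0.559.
∂L/∂p = 2.268

∂L/∂p = -y/p + (1-y)/(1-p) = 0 + 1/0.441 = 2.268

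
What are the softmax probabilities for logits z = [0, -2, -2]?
p = [0.787, 0.1065, 0.1065]

exp(z) = [1, 0.1353, 0.1353]
Sum = 1.271
p = [0.787, 0.1065, 0.1065]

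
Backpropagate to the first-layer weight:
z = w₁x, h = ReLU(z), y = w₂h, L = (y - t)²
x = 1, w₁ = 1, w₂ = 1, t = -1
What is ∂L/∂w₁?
∂L/∂w₁ = 4

Forward pass:
z = w₁x = 1×1 = 1
h = ReLU(1) = 1
y = w₂h = 1×1 = 1

Backward pass:
∂L/∂y = 2(y - t) = 2(1 - -1) = 4
∂y/∂h = w₂ = 1
∂h/∂z = 1 (ReLU derivative)
∂z/∂w₁ = x = 1

∂L/∂w₁ = 4 × 1 × 1 × 1 = 4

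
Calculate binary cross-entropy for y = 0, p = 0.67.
L = 1.109

L = -0·log(0.67) - 1·log(0.33) = -log(0.33) = 1.109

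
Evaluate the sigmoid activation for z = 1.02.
0.735

sigmoid(1.02) = 1/(1 + e^(-1.02)) = 1/(1 + 0.3606) = 0.735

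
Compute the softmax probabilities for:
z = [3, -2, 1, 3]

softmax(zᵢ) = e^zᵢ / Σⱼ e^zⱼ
p = [0.4668, 0.0031, 0.0632, 0.4668]

exp(z) = [20.09, 0.1353, 2.718, 20.09]
Sum = 43.02
p = [0.4668, 0.0031, 0.0632, 0.4668]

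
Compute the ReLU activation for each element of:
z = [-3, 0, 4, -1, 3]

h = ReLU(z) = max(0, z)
h = [0, 0, 4, 0, 3]

ReLU applied element-wise: max(0,-3)=0, max(0,0)=0, max(0,4)=4, max(0,-1)=0, max(0,3)=3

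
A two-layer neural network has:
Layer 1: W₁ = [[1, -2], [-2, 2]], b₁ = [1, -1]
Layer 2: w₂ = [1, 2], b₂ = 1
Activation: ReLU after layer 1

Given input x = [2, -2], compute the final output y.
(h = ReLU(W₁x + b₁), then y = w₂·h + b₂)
y = 8

Layer 1 pre-activation: z₁ = [7, -9]
After ReLU: h = [7, 0]
Layer 2 output: y = 1×7 + 2×0 + 1 = 8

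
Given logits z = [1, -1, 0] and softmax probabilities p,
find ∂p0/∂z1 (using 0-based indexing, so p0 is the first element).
∂p0/∂z1 = -0.05989

p = softmax(z) = [0.6652, 0.09003, 0.2447]
p0 = 0.6652, p1 = 0.09003

∂p0/∂z1 = -p0 × p1 = -0.6652 × 0.09003 = -0.05989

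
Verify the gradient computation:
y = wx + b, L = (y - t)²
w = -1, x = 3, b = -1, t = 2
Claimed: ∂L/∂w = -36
Correct

y = (-1)(3) + -1 = -4
∂L/∂y = 2(y - t) = 2(-4 - 2) = -12
∂y/∂w = x = 3
∂L/∂w = -12 × 3 = -36

Claimed value: -36
Correct: The correct gradient is -36.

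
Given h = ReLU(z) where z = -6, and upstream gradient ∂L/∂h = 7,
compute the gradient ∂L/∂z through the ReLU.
∂L/∂z = 0

h = ReLU(-6) = 0
Since z < 0: ∂h/∂z = 0
∂L/∂z = ∂L/∂h · ∂h/∂z = 7 × 0 = 0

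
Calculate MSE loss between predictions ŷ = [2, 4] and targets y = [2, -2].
MSE = 18

MSE = (1/2)((2-2)² + (4--2)²) = (1/2)(0 + 36) = 18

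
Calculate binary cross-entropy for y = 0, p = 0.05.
L = 0.05129

L = -0·log(0.05) - 1·log(0.95) = -log(0.95) = 0.05129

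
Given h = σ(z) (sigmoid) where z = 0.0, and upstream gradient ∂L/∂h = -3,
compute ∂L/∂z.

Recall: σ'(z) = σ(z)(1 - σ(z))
∂L/∂z = -0.75

σ(0.0) = 0.5
σ'(0.0) = σ(0.0)(1 - σ(0.0)) = 0.5 × 0.5 = 0.25
∂L/∂z = ∂L/∂h · σ'(z) = -3 × 0.25 = -0.75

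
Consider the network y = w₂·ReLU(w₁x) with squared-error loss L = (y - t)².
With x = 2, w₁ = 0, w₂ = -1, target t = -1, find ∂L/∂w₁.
∂L/∂w₁ = 0

Forward pass:
z = w₁x = 0×2 = 0
h = ReLU(0) = 0
y = w₂h = -1×0 = 0

Backward pass:
∂L/∂y = 2(y - t) = 2(0 - -1) = 2
∂y/∂h = w₂ = -1
∂h/∂z = 0 (ReLU derivative)
∂z/∂w₁ = x = 2

∂L/∂w₁ = 2 × -1 × 0 × 2 = 0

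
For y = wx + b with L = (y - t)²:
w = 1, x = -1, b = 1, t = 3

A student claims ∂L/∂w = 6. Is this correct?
Correct

y = (1)(-1) + 1 = 0
∂L/∂y = 2(y - t) = 2(0 - 3) = -6
∂y/∂w = x = -1
∂L/∂w = -6 × -1 = 6

Claimed value: 6
Correct: The correct gradient is 6.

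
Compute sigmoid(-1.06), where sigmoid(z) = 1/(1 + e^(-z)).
0.2573

sigmoid(-1.06) = 1/(1 + e^(1.06)) = 1/(1 + 2.886) = 0.2573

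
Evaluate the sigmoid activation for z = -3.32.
0.03489

sigmoid(-3.32) = 1/(1 + e^(3.32)) = 1/(1 + 27.66) = 0.03489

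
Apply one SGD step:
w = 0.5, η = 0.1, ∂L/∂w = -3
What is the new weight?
w_new = 0.8

w_new = w - η·∂L/∂w = 0.5 - 0.1×(-3) = 0.5 - (-0.3) = 0.8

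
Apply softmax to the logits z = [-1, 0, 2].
p = [0.042, 0.1142, 0.8438]

exp(z) = [0.3679, 1, 7.389]
Sum = 8.757
p = [0.042, 0.1142, 0.8438]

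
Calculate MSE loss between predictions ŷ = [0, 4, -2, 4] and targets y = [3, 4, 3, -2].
MSE = 17.5

MSE = (1/4)((0-3)² + (4-4)² + (-2-3)² + (4--2)²) = (1/4)(9 + 0 + 25 + 36) = 17.5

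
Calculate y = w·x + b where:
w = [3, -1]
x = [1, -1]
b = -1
y = 3

y = (3)(1) + (-1)(-1) + -1 = 3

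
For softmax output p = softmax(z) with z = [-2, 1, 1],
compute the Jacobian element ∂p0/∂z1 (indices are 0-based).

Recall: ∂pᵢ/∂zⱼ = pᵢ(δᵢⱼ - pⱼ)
∂p0/∂z1 = -0.01185

p = softmax(z) = [0.02429, 0.4879, 0.4879]
p0 = 0.02429, p1 = 0.4879

∂p0/∂z1 = -p0 × p1 = -0.02429 × 0.4879 = -0.01185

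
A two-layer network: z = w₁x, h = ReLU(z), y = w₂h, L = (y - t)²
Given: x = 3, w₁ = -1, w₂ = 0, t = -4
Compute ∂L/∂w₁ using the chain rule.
∂L/∂w₁ = 0

Forward pass:
z = w₁x = -1×3 = -3
h = ReLU(-3) = 0
y = w₂h = 0×0 = 0

Backward pass:
∂L/∂y = 2(y - t) = 2(0 - -4) = 8
∂y/∂h = w₂ = 0
∂h/∂z = 0 (ReLU derivative)
∂z/∂w₁ = x = 3

∂L/∂w₁ = 8 × 0 × 0 × 3 = 0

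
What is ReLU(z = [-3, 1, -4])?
h = [0, 1, 0]

ReLU applied element-wise: max(0,-3)=0, max(0,1)=1, max(0,-4)=0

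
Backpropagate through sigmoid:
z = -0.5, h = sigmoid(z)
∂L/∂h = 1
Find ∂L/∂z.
∂L/∂z = 0.235

σ(-0.5) = 0.3775
σ'(-0.5) = σ(-0.5)(1 - σ(-0.5)) = 0.3775 × 0.6225 = 0.235
∂L/∂z = ∂L/∂h · σ'(z) = 1 × 0.235 = 0.235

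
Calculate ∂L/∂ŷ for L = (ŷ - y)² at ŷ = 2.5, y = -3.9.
∂L/∂ŷ = 12.8

∂L/∂ŷ = 2(ŷ - y) = 2(2.5 - -3.9) = 2(6.4) = 12.8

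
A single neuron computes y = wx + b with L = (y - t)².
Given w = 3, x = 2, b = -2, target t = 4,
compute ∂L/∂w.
∂L/∂w = 0

y = wx + b = (3)(2) + -2 = 4
∂L/∂y = 2(y - t) = 2(4 - 4) = 0
∂y/∂w = x = 2
∂L/∂w = ∂L/∂y · ∂y/∂w = 0 × 2 = 0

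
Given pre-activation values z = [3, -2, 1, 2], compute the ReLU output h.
h = [3, 0, 1, 2]

ReLU applied element-wise: max(0,3)=3, max(0,-2)=0, max(0,1)=1, max(0,2)=2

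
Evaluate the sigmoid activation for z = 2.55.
0.9276

sigmoid(2.55) = 1/(1 + e^(-2.55)) = 1/(1 + 0.07808) = 0.9276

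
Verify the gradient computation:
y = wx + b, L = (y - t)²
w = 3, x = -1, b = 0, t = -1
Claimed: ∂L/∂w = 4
Correct

y = (3)(-1) + 0 = -3
∂L/∂y = 2(y - t) = 2(-3 - -1) = -4
∂y/∂w = x = -1
∂L/∂w = -4 × -1 = 4

Claimed value: 4
Correct: The correct gradient is 4.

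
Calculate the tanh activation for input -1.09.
-0.7969

tanh(-1.09) = (e^(-1.09) - e^(1.09))/(e^(-1.09) + e^(1.09)) = -0.7969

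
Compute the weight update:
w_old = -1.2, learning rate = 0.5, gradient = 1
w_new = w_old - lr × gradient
w_new = -1.7

w_new = w - η·∂L/∂w = -1.2 - 0.5×(1) = -1.2 - (0.5) = -1.7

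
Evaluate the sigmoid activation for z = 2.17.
0.8975

sigmoid(2.17) = 1/(1 + e^(-2.17)) = 1/(1 + 0.1142) = 0.8975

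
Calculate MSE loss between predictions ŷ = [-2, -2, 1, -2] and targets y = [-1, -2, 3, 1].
MSE = 3.5

MSE = (1/4)((-2--1)² + (-2--2)² + (1-3)² + (-2-1)²) = (1/4)(1 + 0 + 4 + 9) = 3.5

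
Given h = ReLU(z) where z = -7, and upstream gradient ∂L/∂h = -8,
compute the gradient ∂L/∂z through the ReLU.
∂L/∂z = 0

h = ReLU(-7) = 0
Since z < 0: ∂h/∂z = 0
∂L/∂z = ∂L/∂h · ∂h/∂z = -8 × 0 = 0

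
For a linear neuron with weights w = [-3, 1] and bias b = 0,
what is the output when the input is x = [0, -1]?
y = -1

y = (-3)(0) + (1)(-1) + 0 = -1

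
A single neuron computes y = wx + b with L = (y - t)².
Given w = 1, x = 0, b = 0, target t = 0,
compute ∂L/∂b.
∂L/∂b = 0

y = wx + b = (1)(0) + 0 = 0
∂L/∂y = 2(y - t) = 2(0 - 0) = 0
∂y/∂b = 1
∂L/∂b = ∂L/∂y · ∂y/∂b = 0 × 1 = 0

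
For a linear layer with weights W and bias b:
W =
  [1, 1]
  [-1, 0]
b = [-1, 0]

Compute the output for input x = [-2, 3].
y = [0, 2]

Wx = [1×-2 + 1×3, -1×-2 + 0×3]
   = [1, 2]
y = Wx + b = [1 + -1, 2 + 0] = [0, 2]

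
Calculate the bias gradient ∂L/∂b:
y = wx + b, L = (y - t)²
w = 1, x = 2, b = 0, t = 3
∂L/∂b = -2

y = wx + b = (1)(2) + 0 = 2
∂L/∂y = 2(y - t) = 2(2 - 3) = -2
∂y/∂b = 1
∂L/∂b = ∂L/∂y · ∂y/∂b = -2 × 1 = -2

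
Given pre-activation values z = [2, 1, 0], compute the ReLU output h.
h = [2, 1, 0]

ReLU applied element-wise: max(0,2)=2, max(0,1)=1, max(0,0)=0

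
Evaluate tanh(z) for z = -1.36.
-0.8764

tanh(-1.36) = (e^(-1.36) - e^(1.36))/(e^(-1.36) + e^(1.36)) = -0.8764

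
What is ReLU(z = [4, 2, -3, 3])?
h = [4, 2, 0, 3]

ReLU applied element-wise: max(0,4)=4, max(0,2)=2, max(0,-3)=0, max(0,3)=3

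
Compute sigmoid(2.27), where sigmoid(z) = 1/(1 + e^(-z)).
0.9064

sigmoid(2.27) = 1/(1 + e^(-2.27)) = 1/(1 + 0.1033) = 0.9064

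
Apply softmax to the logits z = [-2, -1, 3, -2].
p = [0.0065, 0.0178, 0.9692, 0.0065]

exp(z) = [0.1353, 0.3679, 20.09, 0.1353]
Sum = 20.72
p = [0.0065, 0.0178, 0.9692, 0.0065]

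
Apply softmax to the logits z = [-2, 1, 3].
p = [0.0059, 0.1185, 0.8756]

exp(z) = [0.1353, 2.718, 20.09]
Sum = 22.94
p = [0.0059, 0.1185, 0.8756]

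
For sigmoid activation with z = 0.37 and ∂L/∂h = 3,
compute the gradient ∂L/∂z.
∂L/∂z = 0.7249

σ(0.37) = 0.5915
σ'(0.37) = σ(0.37)(1 - σ(0.37)) = 0.5915 × 0.4085 = 0.2416
∂L/∂z = ∂L/∂h · σ'(z) = 3 × 0.2416 = 0.7249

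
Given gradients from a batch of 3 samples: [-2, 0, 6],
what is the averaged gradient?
Average gradient = 1.333

Average = (1/3)(-2 + 0 + 6) = 4/3 = 1.333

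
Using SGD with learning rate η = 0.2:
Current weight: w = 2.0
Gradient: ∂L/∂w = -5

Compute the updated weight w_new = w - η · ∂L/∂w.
w_new = 3

w_new = w - η·∂L/∂w = 2.0 - 0.2×(-5) = 2.0 - (-1) = 3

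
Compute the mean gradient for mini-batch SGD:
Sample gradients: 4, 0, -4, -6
Average gradient = -1.5

Average = (1/4)(4 + 0 + -4 + -6) = -6/4 = -1.5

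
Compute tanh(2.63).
0.9897

tanh(2.63) = (e^(2.63) - e^(-2.63))/(e^(2.63) + e^(-2.63)) = 0.9897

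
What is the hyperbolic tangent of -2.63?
-0.9897

tanh(-2.63) = (e^(-2.63) - e^(2.63))/(e^(-2.63) + e^(2.63)) = -0.9897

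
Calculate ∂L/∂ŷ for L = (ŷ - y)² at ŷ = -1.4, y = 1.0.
∂L/∂ŷ = -4.8

∂L/∂ŷ = 2(ŷ - y) = 2(-1.4 - 1.0) = 2(-2.4) = -4.8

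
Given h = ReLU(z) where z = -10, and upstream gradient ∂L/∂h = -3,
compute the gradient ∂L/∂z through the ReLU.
∂L/∂z = 0

h = ReLU(-10) = 0
Since z < 0: ∂h/∂z = 0
∂L/∂z = ∂L/∂h · ∂h/∂z = -3 × 0 = 0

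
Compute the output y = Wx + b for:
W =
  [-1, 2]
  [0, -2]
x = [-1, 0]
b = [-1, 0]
y = [0, 0]

Wx = [-1×-1 + 2×0, 0×-1 + -2×0]
   = [1, 0]
y = Wx + b = [1 + -1, 0 + 0] = [0, 0]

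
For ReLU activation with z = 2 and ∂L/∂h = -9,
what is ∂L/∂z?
∂L/∂z = -9

h = ReLU(2) = 2
Since z > 0: ∂h/∂z = 1
∂L/∂z = ∂L/∂h · ∂h/∂z = -9 × 1 = -9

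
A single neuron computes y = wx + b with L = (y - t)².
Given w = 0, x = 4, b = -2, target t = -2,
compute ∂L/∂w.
∂L/∂w = 0

y = wx + b = (0)(4) + -2 = -2
∂L/∂y = 2(y - t) = 2(-2 - -2) = 0
∂y/∂w = x = 4
∂L/∂w = ∂L/∂y · ∂y/∂w = 0 × 4 = 0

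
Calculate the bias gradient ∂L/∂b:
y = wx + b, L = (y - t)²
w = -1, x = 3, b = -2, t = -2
∂L/∂b = -6

y = wx + b = (-1)(3) + -2 = -5
∂L/∂y = 2(y - t) = 2(-5 - -2) = -6
∂y/∂b = 1
∂L/∂b = ∂L/∂y · ∂y/∂b = -6 × 1 = -6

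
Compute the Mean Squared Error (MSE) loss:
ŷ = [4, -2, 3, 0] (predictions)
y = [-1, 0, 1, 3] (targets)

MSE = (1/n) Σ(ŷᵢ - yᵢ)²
MSE = 10.5

MSE = (1/4)((4--1)² + (-2-0)² + (3-1)² + (0-3)²) = (1/4)(25 + 4 + 4 + 9) = 10.5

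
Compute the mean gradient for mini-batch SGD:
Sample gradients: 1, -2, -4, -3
Average gradient = -2

Average = (1/4)(1 + -2 + -4 + -3) = -8/4 = -2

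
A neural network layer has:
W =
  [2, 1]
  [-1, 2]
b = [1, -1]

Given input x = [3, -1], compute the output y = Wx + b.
y = [6, -6]

Wx = [2×3 + 1×-1, -1×3 + 2×-1]
   = [5, -5]
y = Wx + b = [5 + 1, -5 + -1] = [6, -6]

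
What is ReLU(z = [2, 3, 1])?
h = [2, 3, 1]

ReLU applied element-wise: max(0,2)=2, max(0,3)=3, max(0,1)=1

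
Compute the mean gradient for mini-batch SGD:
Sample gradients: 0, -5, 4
Average gradient = -0.3333

Average = (1/3)(0 + -5 + 4) = -1/3 = -0.3333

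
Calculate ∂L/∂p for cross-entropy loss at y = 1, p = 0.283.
∂L/∂p = -3.534

∂L/∂p = -y/p + (1-y)/(1-p) = -1/0.283 + 0 = -3.534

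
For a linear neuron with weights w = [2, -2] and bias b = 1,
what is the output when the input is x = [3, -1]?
y = 9

y = (2)(3) + (-2)(-1) + 1 = 9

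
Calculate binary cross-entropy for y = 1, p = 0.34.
L = 1.079

L = -1·log(0.34) - 0·log(0.66) = -log(0.34) = 1.079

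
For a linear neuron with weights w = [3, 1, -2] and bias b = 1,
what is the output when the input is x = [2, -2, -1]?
y = 7

y = (3)(2) + (1)(-2) + (-2)(-1) + 1 = 7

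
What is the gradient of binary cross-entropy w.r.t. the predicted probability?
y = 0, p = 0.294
∂L/∂p = 1.416

∂L/∂p = -y/p + (1-y)/(1-p) = 0 + 1/0.706 = 1.416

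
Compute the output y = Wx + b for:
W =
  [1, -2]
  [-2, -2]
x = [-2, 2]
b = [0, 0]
y = [-6, 0]

Wx = [1×-2 + -2×2, -2×-2 + -2×2]
   = [-6, 0]
y = Wx + b = [-6 + 0, 0 + 0] = [-6, 0]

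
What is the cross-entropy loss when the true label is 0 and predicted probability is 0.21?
L = 0.2357

L = -0·log(0.21) - 1·log(0.79) = -log(0.79) = 0.2357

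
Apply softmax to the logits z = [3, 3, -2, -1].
p = [0.4938, 0.4938, 0.0033, 0.009]

exp(z) = [20.09, 20.09, 0.1353, 0.3679]
Sum = 40.67
p = [0.4938, 0.4938, 0.0033, 0.009]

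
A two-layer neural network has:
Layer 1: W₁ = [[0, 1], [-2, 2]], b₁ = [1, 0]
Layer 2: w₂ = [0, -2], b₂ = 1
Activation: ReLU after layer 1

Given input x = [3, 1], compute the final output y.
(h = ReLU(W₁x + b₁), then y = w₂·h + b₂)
y = 1

Layer 1 pre-activation: z₁ = [2, -4]
After ReLU: h = [2, 0]
Layer 2 output: y = 0×2 + -2×0 + 1 = 1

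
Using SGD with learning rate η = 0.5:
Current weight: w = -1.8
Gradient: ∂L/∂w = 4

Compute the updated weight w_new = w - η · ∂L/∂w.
w_new = -3.8

w_new = w - η·∂L/∂w = -1.8 - 0.5×(4) = -1.8 - (2) = -3.8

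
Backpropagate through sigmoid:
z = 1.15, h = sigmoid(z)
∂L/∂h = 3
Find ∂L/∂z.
∂L/∂z = 0.548

σ(1.15) = 0.7595
σ'(1.15) = σ(1.15)(1 - σ(1.15)) = 0.7595 × 0.2405 = 0.1827
∂L/∂z = ∂L/∂h · σ'(z) = 3 × 0.1827 = 0.548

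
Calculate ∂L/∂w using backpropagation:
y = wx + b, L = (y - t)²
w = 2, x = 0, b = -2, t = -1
∂L/∂w = 0

y = wx + b = (2)(0) + -2 = -2
∂L/∂y = 2(y - t) = 2(-2 - -1) = -2
∂y/∂w = x = 0
∂L/∂w = ∂L/∂y · ∂y/∂w = -2 × 0 = 0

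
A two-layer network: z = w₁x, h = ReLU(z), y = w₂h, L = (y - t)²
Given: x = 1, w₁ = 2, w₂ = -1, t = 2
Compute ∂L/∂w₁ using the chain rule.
∂L/∂w₁ = 8

Forward pass:
z = w₁x = 2×1 = 2
h = ReLU(2) = 2
y = w₂h = -1×2 = -2

Backward pass:
∂L/∂y = 2(y - t) = 2(-2 - 2) = -8
∂y/∂h = w₂ = -1
∂h/∂z = 1 (ReLU derivative)
∂z/∂w₁ = x = 1

∂L/∂w₁ = -8 × -1 × 1 × 1 = 8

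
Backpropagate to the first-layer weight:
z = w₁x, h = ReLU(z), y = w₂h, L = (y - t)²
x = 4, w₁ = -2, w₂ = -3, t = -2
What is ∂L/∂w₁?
∂L/∂w₁ = 0

Forward pass:
z = w₁x = -2×4 = -8
h = ReLU(-8) = 0
y = w₂h = -3×0 = 0

Backward pass:
∂L/∂y = 2(y - t) = 2(0 - -2) = 4
∂y/∂h = w₂ = -3
∂h/∂z = 0 (ReLU derivative)
∂z/∂w₁ = x = 4

∂L/∂w₁ = 4 × -3 × 0 × 4 = 0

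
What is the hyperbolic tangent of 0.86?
0.6963

tanh(0.86) = (e^(0.86) - e^(-0.86))/(e^(0.86) + e^(-0.86)) = 0.6963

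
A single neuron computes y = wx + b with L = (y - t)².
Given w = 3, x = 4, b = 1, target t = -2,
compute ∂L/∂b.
∂L/∂b = 30

y = wx + b = (3)(4) + 1 = 13
∂L/∂y = 2(y - t) = 2(13 - -2) = 30
∂y/∂b = 1
∂L/∂b = ∂L/∂y · ∂y/∂b = 30 × 1 = 30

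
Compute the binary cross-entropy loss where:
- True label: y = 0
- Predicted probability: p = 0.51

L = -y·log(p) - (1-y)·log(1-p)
L = 0.7133

L = -0·log(0.51) - 1·log(0.49) = -log(0.49) = 0.7133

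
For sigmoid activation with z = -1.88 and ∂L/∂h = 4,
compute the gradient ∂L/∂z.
∂L/∂z = 0.4594

σ(-1.88) = 0.1324
σ'(-1.88) = σ(-1.88)(1 - σ(-1.88)) = 0.1324 × 0.8676 = 0.1149
∂L/∂z = ∂L/∂h · σ'(z) = 4 × 0.1149 = 0.4594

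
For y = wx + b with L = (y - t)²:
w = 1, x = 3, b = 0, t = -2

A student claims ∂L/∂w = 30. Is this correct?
Correct

y = (1)(3) + 0 = 3
∂L/∂y = 2(y - t) = 2(3 - -2) = 10
∂y/∂w = x = 3
∂L/∂w = 10 × 3 = 30

Claimed value: 30
Correct: The correct gradient is 30.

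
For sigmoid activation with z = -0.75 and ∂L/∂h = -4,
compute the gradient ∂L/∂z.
∂L/∂z = -0.8716

σ(-0.75) = 0.3208
σ'(-0.75) = σ(-0.75)(1 - σ(-0.75)) = 0.3208 × 0.6792 = 0.2179
∂L/∂z = ∂L/∂h · σ'(z) = -4 × 0.2179 = -0.8716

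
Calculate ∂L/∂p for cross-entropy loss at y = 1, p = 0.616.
∂L/∂p = -1.623

∂L/∂p = -y/p + (1-y)/(1-p) = -1/0.616 + 0 = -1.623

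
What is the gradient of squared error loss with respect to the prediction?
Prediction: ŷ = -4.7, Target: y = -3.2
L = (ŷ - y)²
∂L/∂ŷ = -3.0

∂L/∂ŷ = 2(ŷ - y) = 2(-4.7 - -3.2) = 2(-1.5) = -3.0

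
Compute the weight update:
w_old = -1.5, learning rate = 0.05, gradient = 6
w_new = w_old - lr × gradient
w_new = -1.8

w_new = w - η·∂L/∂w = -1.5 - 0.05×(6) = -1.5 - (0.3) = -1.8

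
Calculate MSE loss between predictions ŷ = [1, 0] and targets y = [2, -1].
MSE = 1

MSE = (1/2)((1-2)² + (0--1)²) = (1/2)(1 + 1) = 1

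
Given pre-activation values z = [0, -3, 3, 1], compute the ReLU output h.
h = [0, 0, 3, 1]

ReLU applied element-wise: max(0,0)=0, max(0,-3)=0, max(0,3)=3, max(0,1)=1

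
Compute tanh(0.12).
0.1194

tanh(0.12) = (e^(0.12) - e^(-0.12))/(e^(0.12) + e^(-0.12)) = 0.1194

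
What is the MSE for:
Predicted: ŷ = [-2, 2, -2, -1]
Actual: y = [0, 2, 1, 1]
MSE = 4.25

MSE = (1/4)((-2-0)² + (2-2)² + (-2-1)² + (-1-1)²) = (1/4)(4 + 0 + 9 + 4) = 4.25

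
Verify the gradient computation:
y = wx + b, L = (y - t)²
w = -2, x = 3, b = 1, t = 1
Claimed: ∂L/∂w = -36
Correct

y = (-2)(3) + 1 = -5
∂L/∂y = 2(y - t) = 2(-5 - 1) = -12
∂y/∂w = x = 3
∂L/∂w = -12 × 3 = -36

Claimed value: -36
Correct: The correct gradient is -36.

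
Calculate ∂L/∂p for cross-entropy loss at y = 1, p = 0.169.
∂L/∂p = -5.917

∂L/∂p = -y/p + (1-y)/(1-p) = -1/0.169 + 0 = -5.917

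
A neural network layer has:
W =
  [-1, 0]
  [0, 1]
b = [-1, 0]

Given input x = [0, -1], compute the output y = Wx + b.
y = [-1, -1]

Wx = [-1×0 + 0×-1, 0×0 + 1×-1]
   = [0, -1]
y = Wx + b = [0 + -1, -1 + 0] = [-1, -1]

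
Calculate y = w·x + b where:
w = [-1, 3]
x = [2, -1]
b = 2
y = -3

y = (-1)(2) + (3)(-1) + 2 = -3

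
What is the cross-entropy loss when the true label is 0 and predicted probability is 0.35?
L = 0.4308

L = -0·log(0.35) - 1·log(0.65) = -log(0.65) = 0.4308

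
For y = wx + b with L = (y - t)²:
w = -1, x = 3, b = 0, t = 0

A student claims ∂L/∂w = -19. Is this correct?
Incorrect

y = (-1)(3) + 0 = -3
∂L/∂y = 2(y - t) = 2(-3 - 0) = -6
∂y/∂w = x = 3
∂L/∂w = -6 × 3 = -18

Claimed value: -19
Incorrect: The correct gradient is -18.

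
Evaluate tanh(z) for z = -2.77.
-0.9922

tanh(-2.77) = (e^(-2.77) - e^(2.77))/(e^(-2.77) + e^(2.77)) = -0.9922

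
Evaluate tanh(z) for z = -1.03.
-0.7739

tanh(-1.03) = (e^(-1.03) - e^(1.03))/(e^(-1.03) + e^(1.03)) = -0.7739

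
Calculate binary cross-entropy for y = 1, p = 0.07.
L = 2.659

L = -1·log(0.07) - 0·log(0.93) = -log(0.07) = 2.659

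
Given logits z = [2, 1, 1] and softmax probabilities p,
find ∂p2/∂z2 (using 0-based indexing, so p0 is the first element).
∂p2/∂z2 = 0.167

p = softmax(z) = [0.5761, 0.2119, 0.2119]
p2 = 0.2119

∂p2/∂z2 = p2(1 - p2) = 0.2119 × (1 - 0.2119) = 0.167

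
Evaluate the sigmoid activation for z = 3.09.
0.9565

sigmoid(3.09) = 1/(1 + e^(-3.09)) = 1/(1 + 0.0455) = 0.9565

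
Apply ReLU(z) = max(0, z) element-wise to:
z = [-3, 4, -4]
h = [0, 4, 0]

ReLU applied element-wise: max(0,-3)=0, max(0,4)=4, max(0,-4)=0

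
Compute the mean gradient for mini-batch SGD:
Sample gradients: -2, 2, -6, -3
Average gradient = -2.25

Average = (1/4)(-2 + 2 + -6 + -3) = -9/4 = -2.25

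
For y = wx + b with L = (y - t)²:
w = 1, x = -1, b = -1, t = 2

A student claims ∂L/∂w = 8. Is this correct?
Correct

y = (1)(-1) + -1 = -2
∂L/∂y = 2(y - t) = 2(-2 - 2) = -8
∂y/∂w = x = -1
∂L/∂w = -8 × -1 = 8

Claimed value: 8
Correct: The correct gradient is 8.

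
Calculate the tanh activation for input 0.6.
0.537

tanh(0.6) = (e^(0.6) - e^(-0.6))/(e^(0.6) + e^(-0.6)) = 0.537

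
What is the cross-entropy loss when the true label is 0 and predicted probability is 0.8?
L = 1.609

L = -0·log(0.8) - 1·log(0.2) = -log(0.2) = 1.609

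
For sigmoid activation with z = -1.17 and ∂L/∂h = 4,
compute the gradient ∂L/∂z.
∂L/∂z = 0.723

σ(-1.17) = 0.2369
σ'(-1.17) = σ(-1.17)(1 - σ(-1.17)) = 0.2369 × 0.7631 = 0.1808
∂L/∂z = ∂L/∂h · σ'(z) = 4 × 0.1808 = 0.723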